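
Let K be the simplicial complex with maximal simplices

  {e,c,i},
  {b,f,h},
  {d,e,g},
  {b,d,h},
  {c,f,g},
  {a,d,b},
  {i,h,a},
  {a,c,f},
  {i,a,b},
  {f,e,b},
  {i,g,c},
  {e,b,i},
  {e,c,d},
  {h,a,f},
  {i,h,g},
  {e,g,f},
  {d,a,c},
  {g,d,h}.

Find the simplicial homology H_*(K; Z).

H_0 = Z,  H_1 = Z × Z/2,  H_2 = 0.

Fix the vertex order a < b < c < d < e < f < g < h < i and write every simplex with vertices in increasing order. Then dim K = 2 and the simplices of K are:

  0-simplices (9): a, b, c, d, e, f, g, h, i
  1-simplices (27): ab, ac, ad, af, ah, ai, bd, be, bf, bh, bi, cd, ce, cf, cg, ci, de, dg, dh, ef, eg, ei, fg, fh, gh, gi, hi
  2-simplices (18): abd, abi, acd, acf, afh, ahi, bdh, bef, bei, bfh, cde, cei, cfg, cgi, deg, dgh, efg, ghi

so the chain groups are C_0 ≅ Z^9, C_1 ≅ Z^27, C_2 ≅ Z^18.

The boundary map ∂_1: C_1 → C_0 maps an edge to its endpoints' difference, ∂[p,q] = q − p.
The 9×27 boundary matrix has rank 8 and Smith normal form diag(1,1,1,1,1,1,1,1).

∂_2: C_2 → C_1 sends each 2-simplex [p,q,r] to [q,r] − [p,r] + [p,q]. For instance
  ∂cfg = fg − cg + cf,
  ∂ghi = hi − gi + gh.
The resulting 27×18 matrix has rank 18, and its Smith normal form has invariant factors (1,1,1,1,1,1,1,1,1,1,1,1,1,1,1,1,1,2).

Now H_k = ker ∂_k / im ∂_{k+1}, so:

  H_0: rank C_0 − rank ∂_1 = 9 − 8 = 1, and the invariant factors of ∂_1 are all 1, so H_0 = Z.
  H_1: rank ker ∂_1 − rank ∂_2 = (27 − 8) − 18 = 1, and ∂_2 has invariant factor 2 > 1, so H_1 = Z × Z/2.
  H_2: rank ker ∂_2 − rank ∂_3 = (18 − 18) − 0 = 0, and there is no ∂_3, so H_2 = 0.

(K is a triangulation of the Klein bottle.)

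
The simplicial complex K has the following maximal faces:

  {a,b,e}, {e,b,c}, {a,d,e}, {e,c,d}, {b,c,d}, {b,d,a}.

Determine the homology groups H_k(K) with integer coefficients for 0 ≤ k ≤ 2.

Take the total order a < b < c < d < e on the vertex set. Then K (dimension 2) consists of the simplices:

  0-simplices (5): a, b, c, d, e
  1-simplices (9): ab, ad, ae, bc, bd, be, cd, ce, de
  2-simplices (6): abd, abe, ade, bcd, bce, cde

so the chain groups are C_0 ≅ Z^5, C_1 ≅ Z^9, C_2 ≅ Z^6.

∂_1: C_1 → C_0 is given by ∂[p,q] = [q] − [p]. For instance
  ∂ad = d − a.
This gives a 5×9 integer matrix of rank 4; reducing to Smith normal form yields diagonal entries (1,1,1,1).

The boundary map ∂_2: C_2 → C_1 acts by ∂[p,q,r] = [q,r] − [p,r] + [p,q]. For instance
  ∂cde = de − ce + cd,
  ∂ade = de − ae + ad.
The resulting 9×6 matrix has rank 5, and its Smith normal form has invariant factors (1,1,1,1,1).

Now H_k = ker ∂_k / im ∂_{k+1}, so:

  H_0: rank C_0 − rank ∂_1 = 5 − 4 = 1, and the invariant factors of ∂_1 are all 1, so H_0 = Z.
  H_1: rank ker ∂_1 − rank ∂_2 = (9 − 4) − 5 = 0, and the invariant factors of ∂_2 are all 1, so H_1 = 0.
  H_2: rank ker ∂_2 − rank ∂_3 = (6 − 5) − 0 = 1, and there is no ∂_3, so H_2 = Z.

H_0 = Z,  H_1 = 0,  H_2 = Z.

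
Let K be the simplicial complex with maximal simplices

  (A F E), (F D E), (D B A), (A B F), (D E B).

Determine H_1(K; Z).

H_1 = Z.

Take the total order A < B < D < E < F on the vertex set. Then K (dimension 2) consists of the simplices:

  0-simplices (5): A, B, D, E, F
  1-simplices (10): AB, AD, AE, AF, BD, BE, BF, DE, DF, EF
  2-simplices (5): ABD, ABF, AEF, BDE, DEF

Hence C_0 ≅ Z^5, C_1 ≅ Z^10, C_2 ≅ Z^5.

Boundary ∂_1: C_1 → C_0 is given by ∂[p,q] = [q] − [p]. For instance
  ∂EF = F − E.
This gives a 5×10 integer matrix of rank 4; reducing to Smith normal form yields diagonal entries (1,1,1,1).

Boundary ∂_2: C_2 → C_1 acts by ∂[p,q,r] = [q,r] − [p,r] + [p,q]. For instance
  ∂DEF = EF − DF + DE,
  ∂AEF = EF − AF + AE.
The 10×5 boundary matrix has rank 5 and Smith normal form diag(1,1,1,1,1).

Computing H_k = (kernel of ∂_k) / (image of ∂_{k+1}):

  H_1: rank ker ∂_1 − rank ∂_2 = (10 − 4) − 5 = 1, and the invariant factors of ∂_2 are all 1, so H_1 = Z.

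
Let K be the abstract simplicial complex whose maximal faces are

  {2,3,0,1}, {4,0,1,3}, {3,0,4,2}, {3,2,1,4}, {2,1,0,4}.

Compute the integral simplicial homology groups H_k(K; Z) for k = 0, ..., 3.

We work with the vertex ordering 0 < 1 < 2 < 3 < 4. The simplices of K, each written with vertices in increasing order, are:

  0-simplices (5): [0], [1], [2], [3], [4]
  1-simplices (10): [0,1], [0,2], [0,3], [0,4], [1,2], [1,3], [1,4], [2,3], [2,4], [3,4]
  2-simplices (10): [0,1,2], [0,1,3], [0,1,4], [0,2,3], [0,2,4], [0,3,4], [1,2,3], [1,2,4], [1,3,4], [2,3,4]
  3-simplices (5): [0,1,2,3], [0,1,2,4], [0,1,3,4], [0,2,3,4], [1,2,3,4]

giving chain groups C_0 ≅ Z^5, C_1 ≅ Z^10, C_2 ≅ Z^10, C_3 ≅ Z^5.

∂_1: C_1 → C_0 maps an edge to its endpoints' difference, ∂[p,q] = q − p. For instance
  ∂[0,1] = [1] − [0].
As a 5×10 matrix over Z this has rank 4, with invariant factors (1,1,1,1).

The boundary map ∂_2: C_2 → C_1 acts by ∂[p,q,r] = [q,r] − [p,r] + [p,q]. For instance
  ∂[0,1,3] = [1,3] − [0,3] + [0,1],
  ∂[2,3,4] = [3,4] − [2,4] + [2,3].
The resulting 10×10 matrix has rank 6, and its Smith normal form has invariant factors (1,1,1,1,1,1).

∂_3: C_3 → C_2 sends each 3-simplex σ to the alternating sum Σ_i (−1)^i (σ with its i-th vertex removed). For instance
  ∂[0,2,3,4] = [2,3,4] − [0,3,4] + [0,2,4] − [0,2,3],
  ∂[0,1,2,3] = [1,2,3] − [0,2,3] + [0,1,3] − [0,1,2].
The 10×5 boundary matrix has rank 4 and Smith normal form diag(1,1,1,1).

From H_k ≅ ker(∂_k) / im(∂_{k+1}) we obtain:

  H_0: rank C_0 − rank ∂_1 = 5 − 4 = 1, and the invariant factors of ∂_1 are all 1, so H_0 ≅ Z.
  H_1: rank ker ∂_1 − rank ∂_2 = (10 − 4) − 6 = 0, and the invariant factors of ∂_2 are all 1, so H_1 ≅ 0.
  H_2: rank ker ∂_2 − rank ∂_3 = (10 − 6) − 4 = 0, and the invariant factors of ∂_3 are all 1, so H_2 ≅ 0.
  H_3: rank ker ∂_3 − rank ∂_4 = (5 − 4) − 0 = 1, and there is no ∂_4, so H_3 ≅ Z.

H_0 ≅ Z,  H_1 = 0,  H_2 = 0,  H_3 ≅ Z.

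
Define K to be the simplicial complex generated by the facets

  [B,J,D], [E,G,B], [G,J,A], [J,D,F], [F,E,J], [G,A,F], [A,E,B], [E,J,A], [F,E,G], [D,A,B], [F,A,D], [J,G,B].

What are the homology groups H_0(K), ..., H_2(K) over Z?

H_0 ≅ Z,  H_1 ≅ Z/2,  H_2 = 0.

Take the total order A < B < D < E < F < G < J on the vertex set. Then K (dimension 2) consists of the simplices:

  0-simplices (7): A, B, D, E, F, G, J
  1-simplices (18): AB, AD, AE, AF, AG, AJ, BD, BE, BG, BJ, DF, DJ, EF, EG, EJ, FG, FJ, GJ
  2-simplices (12): ABD, ABE, ADF, AEJ, AFG, AGJ, BDJ, BEG, BGJ, DFJ, EFG, EFJ

so the chain groups are C_0 ≅ Z^7, C_1 ≅ Z^18, C_2 ≅ Z^12.

∂_1: C_1 → C_0 maps an edge to its endpoints' difference, ∂[p,q] = q − p. For instance
  ∂EF = F − E.
This gives a 7×18 integer matrix of rank 6; reducing to Smith normal form yields diagonal entries (1,1,1,1,1,1).

Boundary ∂_2: C_2 → C_1 maps a triangle to the signed sum of its edges. For instance
  ∂AFG = FG − AG + AF,
  ∂BEG = EG − BG + BE.
The 18×12 boundary matrix has rank 12 and Smith normal form diag(1,1,1,1,1,1,1,1,1,1,1,2).

From H_k ≅ ker(∂_k) / im(∂_{k+1}) we obtain:

  H_0: rank C_0 − rank ∂_1 = 7 − 6 = 1, and the invariant factors of ∂_1 are all 1, so H_0 = Z.
  H_1: rank ker ∂_1 − rank ∂_2 = (18 − 6) − 12 = 0, and ∂_2 has invariant factor 2 > 1, so H_1 = Z/2.
  H_2: rank ker ∂_2 − rank ∂_3 = (12 − 12) − 0 = 0, and there is no ∂_3, so H_2 = 0.

(K is a triangulation of the real projective plane RP^2.)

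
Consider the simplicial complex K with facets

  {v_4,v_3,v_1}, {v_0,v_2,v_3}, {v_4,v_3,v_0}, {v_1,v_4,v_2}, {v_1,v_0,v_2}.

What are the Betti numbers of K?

Order the vertices as v_0 < v_1 < v_2 < v_3 < v_4. Listing each simplex with vertices in this order, K has dimension 2 with simplices:

  0-simplices (5): [v_0], [v_1], [v_2], [v_3], [v_4]
  1-simplices (10): [v_0,v_1], [v_0,v_2], [v_0,v_3], [v_0,v_4], [v_1,v_2], [v_1,v_3], [v_1,v_4], [v_2,v_3], [v_2,v_4], [v_3,v_4]
  2-simplices (5): [v_0,v_1,v_2], [v_0,v_2,v_3], [v_0,v_3,v_4], [v_1,v_2,v_4], [v_1,v_3,v_4]

giving chain groups C_0 ≅ Z^5, C_1 ≅ Z^10, C_2 ≅ Z^5.

∂_1: C_1 → C_0 sends each edge [p,q] (with p < q) to q − p.
The resulting 5×10 matrix has rank 4, and its Smith normal form has invariant factors (1,1,1,1).

Boundary ∂_2: C_2 → C_1 acts by ∂[p,q,r] = [q,r] − [p,r] + [p,q]. For instance
  ∂[v_1,v_2,v_4] = [v_2,v_4] − [v_1,v_4] + [v_1,v_2],
  ∂[v_0,v_3,v_4] = [v_3,v_4] − [v_0,v_4] + [v_0,v_3].
The resulting 10×5 matrix has rank 5, and its Smith normal form has invariant factors (1,1,1,1,1).

From H_k ≅ ker(∂_k) / im(∂_{k+1}) we obtain:

  H_0: rank C_0 − rank ∂_1 = 5 − 4 = 1, and the invariant factors of ∂_1 are all 1, so H_0 ≅ Z.
  H_1: rank ker ∂_1 − rank ∂_2 = (10 − 4) − 5 = 1, and the invariant factors of ∂_2 are all 1, so H_1 ≅ Z.
  H_2: rank ker ∂_2 − rank ∂_3 = (5 − 5) − 0 = 0, and there is no ∂_3, so H_2 ≅ 0.

As a check, the Euler characteristic is 5 − 10 + 5 = 0, which agrees with 1 − 1 + 0 = 0.

Hence the Betti numbers are b_0 = 1, b_1 = 1, b_2 = 0.

b_0 = 1, b_1 = 1, b_2 = 0.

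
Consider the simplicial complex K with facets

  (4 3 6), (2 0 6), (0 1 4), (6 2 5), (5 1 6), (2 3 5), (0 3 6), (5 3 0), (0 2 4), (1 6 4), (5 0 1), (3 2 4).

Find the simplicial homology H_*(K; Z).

H_0 = Z,  H_1 = Z/2,  H_2 = 0.

K has 7 vertices, 18 edges, 12 triangles.
rank ∂_0 = 0, rank ∂_1 = 6 ⇒ b_0 = 7 − 0 − 6 = 1; all invariant factors of ∂_1 are 1 so no torsion. So H_0 = Z.
rank ∂_1 = 6, rank ∂_2 = 12 ⇒ b_1 = 18 − 6 − 12 = 0; ∂_2 has invariant factor(s) [2] giving torsion. So H_1 = Z/2.
rank ∂_2 = 12, rank ∂_3 = 0 ⇒ b_2 = 12 − 12 − 0 = 0. So H_2 = 0.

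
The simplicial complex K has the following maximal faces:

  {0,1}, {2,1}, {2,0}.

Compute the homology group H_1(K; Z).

Fix the vertex order 0 < 1 < 2 and write every simplex with vertices in increasing order. Then dim K = 1 and the simplices of K are:

  0-simplices (3): [0], [1], [2]
  1-simplices (3): [0,1], [0,2], [1,2]

so the chain groups are C_0 ≅ Z^3, C_1 ≅ Z^3.

The boundary map ∂_1: C_1 → C_0 is given by ∂[p,q] = [q] − [p].
As a 3×3 matrix over Z this has rank 2, with invariant factors (1,1).

From H_k ≅ ker(∂_k) / im(∂_{k+1}) we obtain:

  H_1: rank ker ∂_1 − rank ∂_2 = (3 − 2) − 0 = 1, and there is no ∂_2, so H_1 ≅ Z.

H_1 ≅ Z.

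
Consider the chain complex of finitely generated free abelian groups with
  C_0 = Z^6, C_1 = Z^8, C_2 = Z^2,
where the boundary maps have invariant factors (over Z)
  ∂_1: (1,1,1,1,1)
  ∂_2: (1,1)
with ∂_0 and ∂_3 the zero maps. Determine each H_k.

H_0 = Z,  H_1 = Z,  H_2 = 0.

H_0: b_0 = 6 − 0 − 5 = 1; torsion from ∂_1 factors > 1: none. So H_0 = Z.
H_1: b_1 = 8 − 5 − 2 = 1; torsion from ∂_2 factors > 1: none. So H_1 = Z.
H_2: b_2 = 2 − 2 − 0 = 0; torsion from ∂_3 factors > 1: none. So H_2 = 0.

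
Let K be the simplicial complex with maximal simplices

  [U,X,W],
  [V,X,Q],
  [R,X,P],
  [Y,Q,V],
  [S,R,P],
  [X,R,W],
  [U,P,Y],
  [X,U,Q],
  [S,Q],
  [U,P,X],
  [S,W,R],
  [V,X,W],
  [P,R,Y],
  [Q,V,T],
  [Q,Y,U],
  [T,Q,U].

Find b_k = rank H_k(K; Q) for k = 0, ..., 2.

Order the vertices as P < Q < R < S < T < U < V < W < X < Y. Listing each simplex with vertices in this order, K has dimension 2 with simplices:

  0-simplices (10): P, Q, R, S, T, U, V, W, X, Y
  1-simplices (25): PR, PS, PU, PX, PY, QS, QT, QU, QV, QX, QY, RS, RW, RX, RY, SW, TU, TV, UW, UX, UY, VW, VX, VY, WX
  2-simplices (15): PRS, PRX, PRY, PUX, PUY, QTU, QTV, QUX, QUY, QVX, QVY, RSW, RWX, UWX, VWX

so the chain groups are C_0 ≅ Z^10, C_1 ≅ Z^25, C_2 ≅ Z^15.

∂_1: C_1 → C_0 maps an edge to its endpoints' difference, ∂[p,q] = q − p. For instance
  ∂QY = Y − Q.
This gives a 10×25 integer matrix of rank 9; reducing to Smith normal form yields diagonal entries (1,1,1,1,1,1,1,1,1).

Boundary ∂_2: C_2 → C_1 acts by ∂[p,q,r] = [q,r] − [p,r] + [p,q]. For instance
  ∂PRS = RS − PS + PR,
  ∂PRY = RY − PY + PR.
The resulting 25×15 matrix has rank 15, and its Smith normal form has invariant factors (1,1,1,1,1,1,1,1,1,1,1,1,1,1,1).

From H_k ≅ ker(∂_k) / im(∂_{k+1}) we obtain:

  H_0: rank C_0 − rank ∂_1 = 10 − 9 = 1, and the invariant factors of ∂_1 are all 1, so H_0 ≅ Z.
  H_1: rank ker ∂_1 − rank ∂_2 = (25 − 9) − 15 = 1, and the invariant factors of ∂_2 are all 1, so H_1 ≅ Z.
  H_2: rank ker ∂_2 − rank ∂_3 = (15 − 15) − 0 = 0, and there is no ∂_3, so H_2 ≅ 0.

Hence the Betti numbers are b_0 = 1, b_1 = 1, b_2 = 0.

b_0 = 1, b_1 = 1, b_2 = 0.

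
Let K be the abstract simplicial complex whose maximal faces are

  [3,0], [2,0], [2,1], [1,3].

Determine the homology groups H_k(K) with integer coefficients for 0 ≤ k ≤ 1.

Take the total order 0 < 1 < 2 < 3 on the vertex set. Then K (dimension 1) consists of the simplices:

  0-simplices (4): [0], [1], [2], [3]
  1-simplices (4): [0,2], [0,3], [1,2], [1,3]

so the chain groups are C_0 ≅ Z^4, C_1 ≅ Z^4.

Boundary ∂_1: C_1 → C_0 sends each edge [p,q] (with p < q) to q − p. For instance
  ∂[1,2] = [2] − [1].
The resulting 4×4 matrix has rank 3, and its Smith normal form has invariant factors (1,1,1).

Computing H_k = (kernel of ∂_k) / (image of ∂_{k+1}):

  H_0: rank C_0 − rank ∂_1 = 4 − 3 = 1, and the invariant factors of ∂_1 are all 1, so H_0 = Z.
  H_1: rank ker ∂_1 − rank ∂_2 = (4 − 3) − 0 = 1, and there is no ∂_2, so H_1 = Z.

As a check, the Euler characteristic is 4 − 4 = 0, which agrees with 1 − 1 = 0.

H_0 = Z,  H_1 = Z.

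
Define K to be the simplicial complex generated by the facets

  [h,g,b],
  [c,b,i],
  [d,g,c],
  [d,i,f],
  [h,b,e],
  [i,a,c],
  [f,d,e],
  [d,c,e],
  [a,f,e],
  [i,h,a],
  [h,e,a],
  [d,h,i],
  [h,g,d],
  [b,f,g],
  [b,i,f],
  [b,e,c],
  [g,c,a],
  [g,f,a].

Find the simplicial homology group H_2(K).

H_2 ≅ Z.

Take the total order a < b < c < d < e < f < g < h < i on the vertex set. Then K (dimension 2) consists of the simplices:

  0-simplices (9): a, b, c, d, e, f, g, h, i
  1-simplices (27): ac, ae, af, ag, ah, ai, bc, be, bf, bg, bh, bi, cd, ce, cg, ci, de, df, dg, dh, di, ef, eh, fg, fi, gh, hi
  2-simplices (18): acg, aci, aef, aeh, afg, ahi, bce, bci, beh, bfg, bfi, bgh, cde, cdg, def, dfi, dgh, dhi

so the chain groups are C_0 ≅ Z^9, C_1 ≅ Z^27, C_2 ≅ Z^18.

∂_1: C_1 → C_0 is given by ∂[p,q] = [q] − [p].
This gives a 9×27 integer matrix of rank 8; reducing to Smith normal form yields diagonal entries (1,1,1,1,1,1,1,1).

Boundary ∂_2: C_2 → C_1 acts by ∂[p,q,r] = [q,r] − [p,r] + [p,q]. For instance
  ∂cde = de − ce + cd,
  ∂beh = eh − bh + be.
As a 27×18 matrix over Z this has rank 17, with invariant factors (1,1,1,1,1,1,1,1,1,1,1,1,1,1,1,1,1).

Now H_k = ker ∂_k / im ∂_{k+1}, so:

  H_2: rank ker ∂_2 − rank ∂_3 = (18 − 17) − 0 = 1, and there is no ∂_3, so H_2 = Z.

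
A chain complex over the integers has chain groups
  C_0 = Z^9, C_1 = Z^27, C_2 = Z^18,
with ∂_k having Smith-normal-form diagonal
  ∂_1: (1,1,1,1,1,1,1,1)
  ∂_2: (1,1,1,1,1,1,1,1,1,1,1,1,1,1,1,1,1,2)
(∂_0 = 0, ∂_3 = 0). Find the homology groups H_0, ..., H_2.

H_0 ≅ Z,  H_1 ≅ Z ⊕ Z/2Z,  H_2 = 0.

H_0: b_0 = 9 − 0 − 8 = 1; torsion from ∂_1 factors > 1: none. So H_0 ≅ Z.
H_1: b_1 = 27 − 8 − 18 = 1; torsion from ∂_2 factors > 1: [2]. So H_1 ≅ Z ⊕ Z/2Z.
H_2: b_2 = 18 − 18 − 0 = 0; torsion from ∂_3 factors > 1: none. So H_2 ≅ 0.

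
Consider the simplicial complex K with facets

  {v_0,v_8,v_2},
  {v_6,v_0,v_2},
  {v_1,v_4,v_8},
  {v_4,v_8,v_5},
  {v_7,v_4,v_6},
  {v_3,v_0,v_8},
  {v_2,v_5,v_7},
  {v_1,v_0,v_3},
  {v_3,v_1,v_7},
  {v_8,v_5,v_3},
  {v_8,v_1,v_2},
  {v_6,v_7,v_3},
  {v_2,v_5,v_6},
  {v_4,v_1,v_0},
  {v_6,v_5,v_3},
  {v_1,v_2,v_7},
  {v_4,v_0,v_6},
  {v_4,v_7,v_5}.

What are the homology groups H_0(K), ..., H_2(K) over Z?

Take the total order v_0 < v_1 < v_2 < v_3 < v_4 < v_5 < v_6 < v_7 < v_8 on the vertex set. Then K (dimension 2) consists of the simplices:

  0-simplices (9): [v_0], [v_1], [v_2], [v_3], [v_4], [v_5], [v_6], [v_7], [v_8]
  1-simplices (27): (27 of them)
  2-simplices (18): (18 of them)

Hence C_0 ≅ Z^9, C_1 ≅ Z^27, C_2 ≅ Z^18.

∂_1: C_1 → C_0 sends each edge [p,q] (with p < q) to q − p. For instance
  ∂[v_2,v_8] = [v_8] − [v_2].
The 9×27 boundary matrix has rank 8 and Smith normal form diag(1,1,1,1,1,1,1,1).

∂_2: C_2 → C_1 sends each 2-simplex [p,q,r] to [q,r] − [p,r] + [p,q]. For instance
  ∂[v_1,v_2,v_7] = [v_2,v_7] − [v_1,v_7] + [v_1,v_2],
  ∂[v_0,v_2,v_6] = [v_2,v_6] − [v_0,v_6] + [v_0,v_2].
The resulting 27×18 matrix has rank 18, and its Smith normal form has invariant factors (1,1,1,1,1,1,1,1,1,1,1,1,1,1,1,1,1,2).

From H_k ≅ ker(∂_k) / im(∂_{k+1}) we obtain:

  H_0: rank C_0 − rank ∂_1 = 9 − 8 = 1, and the invariant factors of ∂_1 are all 1, so H_0 ≅ Z.
  H_1: rank ker ∂_1 − rank ∂_2 = (27 − 8) − 18 = 1, and ∂_2 has invariant factor 2 > 1, so H_1 ≅ Z × Z/2.
  H_2: rank ker ∂_2 − rank ∂_3 = (18 − 18) − 0 = 0, and there is no ∂_3, so H_2 ≅ 0.

H_0 = Z,  H_1 = Z × Z/2,  H_2 = 0.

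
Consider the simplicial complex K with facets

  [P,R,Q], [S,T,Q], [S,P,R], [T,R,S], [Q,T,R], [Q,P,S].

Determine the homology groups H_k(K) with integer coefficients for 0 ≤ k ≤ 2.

Fix the vertex order P < Q < R < S < T and write every simplex with vertices in increasing order. Then dim K = 2 and the simplices of K are:

  0-simplices (5): P, Q, R, S, T
  1-simplices (9): PQ, PR, PS, QR, QS, QT, RS, RT, ST
  2-simplices (6): PQR, PQS, PRS, QRT, QST, RST

giving chain groups C_0 ≅ Z^5, C_1 ≅ Z^9, C_2 ≅ Z^6.

∂_1: C_1 → C_0 maps an edge to its endpoints' difference, ∂[p,q] = q − p. For instance
  ∂PQ = Q − P.
This gives a 5×9 integer matrix of rank 4; reducing to Smith normal form yields diagonal entries (1,1,1,1).

∂_2: C_2 → C_1 maps a triangle to the signed sum of its edges. For instance
  ∂PQR = QR − PR + PQ,
  ∂RST = ST − RT + RS.
This gives a 9×6 integer matrix of rank 5; reducing to Smith normal form yields diagonal entries (1,1,1,1,1).

From H_k ≅ ker(∂_k) / im(∂_{k+1}) we obtain:

  H_0: rank C_0 − rank ∂_1 = 5 − 4 = 1, and the invariant factors of ∂_1 are all 1, so H_0 = Z.
  H_1: rank ker ∂_1 − rank ∂_2 = (9 − 4) − 5 = 0, and the invariant factors of ∂_2 are all 1, so H_1 = 0.
  H_2: rank ker ∂_2 − rank ∂_3 = (6 − 5) − 0 = 1, and there is no ∂_3, so H_2 = Z.

H_0 ≅ Z,  H_1 = 0,  H_2 ≅ Z.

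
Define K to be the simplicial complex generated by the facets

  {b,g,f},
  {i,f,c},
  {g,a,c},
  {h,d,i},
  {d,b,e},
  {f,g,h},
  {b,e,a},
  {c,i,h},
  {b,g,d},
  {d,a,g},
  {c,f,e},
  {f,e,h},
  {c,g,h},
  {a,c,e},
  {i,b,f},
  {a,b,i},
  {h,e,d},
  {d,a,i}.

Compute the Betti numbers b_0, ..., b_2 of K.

Order the vertices as a < b < c < d < e < f < g < h < i. Listing each simplex with vertices in this order, K has dimension 2 with simplices:

  0-simplices (9): a, b, c, d, e, f, g, h, i
  1-simplices (27): ab, ac, ad, ae, ag, ai, bd, be, bf, bg, bi, ce, cf, cg, ch, ci, de, dg, dh, di, ef, eh, fg, fh, fi, gh, hi
  2-simplices (18): abe, abi, ace, acg, adg, adi, bde, bdg, bfg, bfi, cef, cfi, cgh, chi, deh, dhi, efh, fgh

giving chain groups C_0 ≅ Z^9, C_1 ≅ Z^27, C_2 ≅ Z^18.

Boundary ∂_1: C_1 → C_0 sends each edge [p,q] (with p < q) to q − p. For instance
  ∂dh = h − d.
The resulting 9×27 matrix has rank 8, and its Smith normal form has invariant factors (1,1,1,1,1,1,1,1).

The boundary map ∂_2: C_2 → C_1 acts by ∂[p,q,r] = [q,r] − [p,r] + [p,q]. For instance
  ∂bfi = fi − bi + bf,
  ∂deh = eh − dh + de.
The 27×18 boundary matrix has rank 18 and Smith normal form diag(1,1,1,1,1,1,1,1,1,1,1,1,1,1,1,1,1,2).

Reading off H_k = ker ∂_k / im ∂_{k+1}:

  H_0: rank C_0 − rank ∂_1 = 9 − 8 = 1, and the invariant factors of ∂_1 are all 1, so H_0 = Z.
  H_1: rank ker ∂_1 − rank ∂_2 = (27 − 8) − 18 = 1, and ∂_2 has invariant factor 2 > 1, so H_1 = Z ⊕ Z/2Z.
  H_2: rank ker ∂_2 − rank ∂_3 = (18 − 18) − 0 = 0, and there is no ∂_3, so H_2 = 0.

(K is a triangulation of the Klein bottle.)

Hence the Betti numbers are b_0 = 1, b_1 = 1, b_2 = 0.

b_0 = 1, b_1 = 1, b_2 = 0.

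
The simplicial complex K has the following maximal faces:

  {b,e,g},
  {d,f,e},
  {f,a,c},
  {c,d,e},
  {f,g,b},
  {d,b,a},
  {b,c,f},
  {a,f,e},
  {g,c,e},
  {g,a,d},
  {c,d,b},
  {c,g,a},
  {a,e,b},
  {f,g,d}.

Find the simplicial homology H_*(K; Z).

H_0 ≅ Z,  H_1 ≅ Z^2,  H_2 ≅ Z.

Fix the vertex order a < b < c < d < e < f < g and write every simplex with vertices in increasing order. Then dim K = 2 and the simplices of K are:

  0-simplices (7): a, b, c, d, e, f, g
  1-simplices (21): ab, ac, ad, ae, af, ag, bc, bd, be, bf, bg, cd, ce, cf, cg, de, df, dg, ef, eg, fg
  2-simplices (14): abd, abe, acf, acg, adg, aef, bcd, bcf, beg, bfg, cde, ceg, def, dfg

so the chain groups are C_0 ≅ Z^7, C_1 ≅ Z^21, C_2 ≅ Z^14.

Boundary ∂_1: C_1 → C_0 maps an edge to its endpoints' difference, ∂[p,q] = q − p. For instance
  ∂dg = g − d.
The 7×21 boundary matrix has rank 6 and Smith normal form diag(1,1,1,1,1,1).

Boundary ∂_2: C_2 → C_1 maps a triangle to the signed sum of its edges. For instance
  ∂beg = eg − bg + be,
  ∂aef = ef − af + ae.
The 21×14 boundary matrix has rank 13 and Smith normal form diag(1,1,1,1,1,1,1,1,1,1,1,1,1).

From H_k ≅ ker(∂_k) / im(∂_{k+1}) we obtain:

  H_0: rank C_0 − rank ∂_1 = 7 − 6 = 1, and the invariant factors of ∂_1 are all 1, so H_0 = Z.
  H_1: rank ker ∂_1 − rank ∂_2 = (21 − 6) − 13 = 2, and the invariant factors of ∂_2 are all 1, so H_1 = Z^2.
  H_2: rank ker ∂_2 − rank ∂_3 = (14 − 13) − 0 = 1, and there is no ∂_3, so H_2 = Z.

(K is a triangulation of the torus T^2.)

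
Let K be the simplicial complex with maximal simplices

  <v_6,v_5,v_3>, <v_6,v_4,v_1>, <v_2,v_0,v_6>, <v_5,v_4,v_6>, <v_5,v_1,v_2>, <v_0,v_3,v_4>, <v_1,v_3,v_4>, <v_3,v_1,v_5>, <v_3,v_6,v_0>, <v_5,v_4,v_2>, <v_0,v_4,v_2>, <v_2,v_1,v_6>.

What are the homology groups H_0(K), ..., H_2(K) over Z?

H_0 = Z,  H_1 = Z/2,  H_2 = 0.

Fix the vertex order v_0 < v_1 < v_2 < v_3 < v_4 < v_5 < v_6 and write every simplex with vertices in increasing order. Then dim K = 2 and the simplices of K are:

  0-simplices (7): [v_0], [v_1], [v_2], [v_3], [v_4], [v_5], [v_6]
  1-simplices (18): (18 of them)
  2-simplices (12): (12 of them)

so the chain groups are C_0 ≅ Z^7, C_1 ≅ Z^18, C_2 ≅ Z^12.

The boundary map ∂_1: C_1 → C_0 is given by ∂[p,q] = [q] − [p].
This gives a 7×18 integer matrix of rank 6; reducing to Smith normal form yields diagonal entries (1,1,1,1,1,1).

Boundary ∂_2: C_2 → C_1 maps a triangle to the signed sum of its edges. For instance
  ∂[v_0,v_2,v_4] = [v_2,v_4] − [v_0,v_4] + [v_0,v_2],
  ∂[v_3,v_5,v_6] = [v_5,v_6] − [v_3,v_6] + [v_3,v_5].
The resulting 18×12 matrix has rank 12, and its Smith normal form has invariant factors (1,1,1,1,1,1,1,1,1,1,1,2).

From H_k ≅ ker(∂_k) / im(∂_{k+1}) we obtain:

  H_0: rank C_0 − rank ∂_1 = 7 − 6 = 1, and the invariant factors of ∂_1 are all 1, so H_0 = Z.
  H_1: rank ker ∂_1 − rank ∂_2 = (18 − 6) − 12 = 0, and ∂_2 has invariant factor 2 > 1, so H_1 = Z/2.
  H_2: rank ker ∂_2 − rank ∂_3 = (12 − 12) − 0 = 0, and there is no ∂_3, so H_2 = 0.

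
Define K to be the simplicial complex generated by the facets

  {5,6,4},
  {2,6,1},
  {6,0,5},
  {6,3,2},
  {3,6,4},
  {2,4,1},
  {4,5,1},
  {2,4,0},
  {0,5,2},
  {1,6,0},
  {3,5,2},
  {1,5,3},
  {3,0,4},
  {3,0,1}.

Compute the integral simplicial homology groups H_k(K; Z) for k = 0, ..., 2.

H_0 ≅ Z,  H_1 ≅ Z^2,  H_2 ≅ Z.

Order the vertices as 0 < 1 < 2 < 3 < 4 < 5 < 6. Listing each simplex with vertices in this order, K has dimension 2 with simplices:

  0-simplices (7): [0], [1], [2], [3], [4], [5], [6]
  1-simplices (21): [0,1], [0,2], [0,3], [0,4], [0,5], [0,6], [1,2], [1,3], [1,4], [1,5], [1,6], [2,3], [2,4], [2,5], [2,6], [3,4], [3,5], [3,6], [4,5], [4,6], [5,6]
  2-simplices (14): [0,1,3], [0,1,6], [0,2,4], [0,2,5], [0,3,4], [0,5,6], [1,2,4], [1,2,6], [1,3,5], [1,4,5], [2,3,5], [2,3,6], [3,4,6], [4,5,6]

giving chain groups C_0 ≅ Z^7, C_1 ≅ Z^21, C_2 ≅ Z^14.

The boundary map ∂_1: C_1 → C_0 sends each edge [p,q] (with p < q) to q − p. For instance
  ∂[1,5] = [5] − [1].
This gives a 7×21 integer matrix of rank 6; reducing to Smith normal form yields diagonal entries (1,1,1,1,1,1).

Boundary ∂_2: C_2 → C_1 acts by ∂[p,q,r] = [q,r] − [p,r] + [p,q]. For instance
  ∂[0,2,4] = [2,4] − [0,4] + [0,2],
  ∂[0,5,6] = [5,6] − [0,6] + [0,5].
As a 21×14 matrix over Z this has rank 13, with invariant factors (1,1,1,1,1,1,1,1,1,1,1,1,1).

Now H_k = ker ∂_k / im ∂_{k+1}, so:

  H_0: rank C_0 − rank ∂_1 = 7 − 6 = 1, and the invariant factors of ∂_1 are all 1, so H_0 = Z.
  H_1: rank ker ∂_1 − rank ∂_2 = (21 − 6) − 13 = 2, and the invariant factors of ∂_2 are all 1, so H_1 = Z^2.
  H_2: rank ker ∂_2 − rank ∂_3 = (14 − 13) − 0 = 1, and there is no ∂_3, so H_2 = Z.

(K is a triangulation of the torus T^2.)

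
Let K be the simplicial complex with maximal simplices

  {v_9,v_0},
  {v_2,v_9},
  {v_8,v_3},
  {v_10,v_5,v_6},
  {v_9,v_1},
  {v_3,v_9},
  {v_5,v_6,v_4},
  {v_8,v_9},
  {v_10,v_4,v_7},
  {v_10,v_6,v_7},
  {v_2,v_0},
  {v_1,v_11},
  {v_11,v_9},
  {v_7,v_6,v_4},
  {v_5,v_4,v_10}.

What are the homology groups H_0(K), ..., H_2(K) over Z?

H_0 ≅ Z^2,  H_1 ≅ Z^3,  H_2 ≅ Z.

We work with the vertex ordering v_0 < v_1 < v_2 < v_3 < v_4 < v_5 < v_6 < v_7 < v_8 < v_9 < v_10 < v_11. The simplices of K, each written with vertices in increasing order, are:

  0-simplices (12): [v_0], [v_1], [v_2], [v_3], [v_4], [v_5], [v_6], [v_7], [v_8], [v_9], [v_10], [v_11]
  1-simplices (18): (18 of them)
  2-simplices (6): [v_4,v_5,v_6], [v_4,v_5,v_10], [v_4,v_6,v_7], [v_4,v_7,v_10], [v_5,v_6,v_10], [v_6,v_7,v_10]

so the chain groups are C_0 ≅ Z^12, C_1 ≅ Z^18, C_2 ≅ Z^6.

∂_1: C_1 → C_0 is given by ∂[p,q] = [q] − [p].
The resulting 12×18 matrix has rank 10, and its Smith normal form has invariant factors (1,1,1,1,1,1,1,1,1,1).

Boundary ∂_2: C_2 → C_1 sends each 2-simplex [p,q,r] to [q,r] − [p,r] + [p,q]. For instance
  ∂[v_5,v_6,v_10] = [v_6,v_10] − [v_5,v_10] + [v_5,v_6],
  ∂[v_4,v_7,v_10] = [v_7,v_10] − [v_4,v_10] + [v_4,v_7].
The 18×6 boundary matrix has rank 5 and Smith normal form diag(1,1,1,1,1).

Computing H_k = (kernel of ∂_k) / (image of ∂_{k+1}):

  H_0: rank C_0 − rank ∂_1 = 12 − 10 = 2, and the invariant factors of ∂_1 are all 1, so H_0 = Z^2.
  H_1: rank ker ∂_1 − rank ∂_2 = (18 − 10) − 5 = 3, and the invariant factors of ∂_2 are all 1, so H_1 = Z^3.
  H_2: rank ker ∂_2 − rank ∂_3 = (6 − 5) − 0 = 1, and there is no ∂_3, so H_2 = Z.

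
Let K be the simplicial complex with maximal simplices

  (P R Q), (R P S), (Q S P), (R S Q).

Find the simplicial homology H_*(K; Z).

H_0 ≅ Z,  H_1 = 0,  H_2 ≅ Z.

Order the vertices as P < Q < R < S. Listing each simplex with vertices in this order, K has dimension 2 with simplices:

  0-simplices (4): P, Q, R, S
  1-simplices (6): PQ, PR, PS, QR, QS, RS
  2-simplices (4): PQR, PQS, PRS, QRS

so the chain groups are C_0 ≅ Z^4, C_1 ≅ Z^6, C_2 ≅ Z^4.

∂_1: C_1 → C_0 sends each edge [p,q] (with p < q) to q − p.
The 4×6 boundary matrix has rank 3 and Smith normal form diag(1,1,1).

The boundary map ∂_2: C_2 → C_1 maps a triangle to the signed sum of its edges. For instance
  ∂PQR = QR − PR + PQ,
  ∂PRS = RS − PS + PR.
As a 6×4 matrix over Z this has rank 3, with invariant factors (1,1,1).

Now H_k = ker ∂_k / im ∂_{k+1}, so:

  H_0: rank C_0 − rank ∂_1 = 4 − 3 = 1, and the invariant factors of ∂_1 are all 1, so H_0 ≅ Z.
  H_1: rank ker ∂_1 − rank ∂_2 = (6 − 3) − 3 = 0, and the invariant factors of ∂_2 are all 1, so H_1 ≅ 0.
  H_2: rank ker ∂_2 − rank ∂_3 = (4 − 3) − 0 = 1, and there is no ∂_3, so H_2 ≅ Z.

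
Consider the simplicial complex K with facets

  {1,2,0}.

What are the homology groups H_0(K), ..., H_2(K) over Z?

Take the total order 0 < 1 < 2 on the vertex set. Then K (dimension 2) consists of the simplices:

  0-simplices (3): [0], [1], [2]
  1-simplices (3): [0,1], [0,2], [1,2]
  2-simplices (1): [0,1,2]

so the chain groups are C_0 ≅ Z^3, C_1 ≅ Z^3, C_2 ≅ Z^1.

∂_1: C_1 → C_0 is given by ∂[p,q] = [q] − [p].
The 3×3 boundary matrix has rank 2 and Smith normal form diag(1,1).

∂_2: C_2 → C_1 maps a triangle to the signed sum of its edges. For instance
  ∂[0,1,2] = [1,2] − [0,2] + [0,1].
The resulting 3×1 matrix has rank 1, and its Smith normal form has invariant factors (1).

Now H_k = ker ∂_k / im ∂_{k+1}, so:

  H_0: rank C_0 − rank ∂_1 = 3 − 2 = 1, and the invariant factors of ∂_1 are all 1, so H_0 ≅ Z.
  H_1: rank ker ∂_1 − rank ∂_2 = (3 − 2) − 1 = 0, and the invariant factors of ∂_2 are all 1, so H_1 ≅ 0.
  H_2: rank ker ∂_2 − rank ∂_3 = (1 − 1) − 0 = 0, and there is no ∂_3, so H_2 ≅ 0.

As a check, the Euler characteristic is 3 − 3 + 1 = 1, which agrees with 1 − 0 + 0 = 1.

H_0 = Z,  H_1 = 0,  H_2 = 0.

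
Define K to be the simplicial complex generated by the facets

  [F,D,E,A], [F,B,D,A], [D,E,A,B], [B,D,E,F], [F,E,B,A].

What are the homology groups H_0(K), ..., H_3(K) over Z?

Fix the vertex order A < B < D < E < F and write every simplex with vertices in increasing order. Then dim K = 3 and the simplices of K are:

  0-simplices (5): A, B, D, E, F
  1-simplices (10): AB, AD, AE, AF, BD, BE, BF, DE, DF, EF
  2-simplices (10): ABD, ABE, ABF, ADE, ADF, AEF, BDE, BDF, BEF, DEF
  3-simplices (5): ABDE, ABDF, ABEF, ADEF, BDEF

giving chain groups C_0 ≅ Z^5, C_1 ≅ Z^10, C_2 ≅ Z^10, C_3 ≅ Z^5.

Boundary ∂_1: C_1 → C_0 maps an edge to its endpoints' difference, ∂[p,q] = q − p.
The 5×10 boundary matrix has rank 4 and Smith normal form diag(1,1,1,1).

The boundary map ∂_2: C_2 → C_1 sends each 2-simplex [p,q,r] to [q,r] − [p,r] + [p,q]. For instance
  ∂ADE = DE − AE + AD,
  ∂BDE = DE − BE + BD.
The 10×10 boundary matrix has rank 6 and Smith normal form diag(1,1,1,1,1,1).

Boundary ∂_3: C_3 → C_2 sends each 3-simplex σ to the alternating sum Σ_i (−1)^i (σ with its i-th vertex removed). For instance
  ∂ADEF = DEF − AEF + ADF − ADE,
  ∂ABEF = BEF − AEF + ABF − ABE.
This gives a 10×5 integer matrix of rank 4; reducing to Smith normal form yields diagonal entries (1,1,1,1).

Reading off H_k = ker ∂_k / im ∂_{k+1}:

  H_0: rank C_0 − rank ∂_1 = 5 − 4 = 1, and the invariant factors of ∂_1 are all 1, so H_0 ≅ Z.
  H_1: rank ker ∂_1 − rank ∂_2 = (10 − 4) − 6 = 0, and the invariant factors of ∂_2 are all 1, so H_1 ≅ 0.
  H_2: rank ker ∂_2 − rank ∂_3 = (10 − 6) − 4 = 0, and the invariant factors of ∂_3 are all 1, so H_2 ≅ 0.
  H_3: rank ker ∂_3 − rank ∂_4 = (5 − 4) − 0 = 1, and there is no ∂_4, so H_3 ≅ Z.

As a check, the Euler characteristic is 5 − 10 + 10 − 5 = 0, which agrees with 1 − 0 + 0 − 1 = 0.

H_0 ≅ Z,  H_1 = 0,  H_2 = 0,  H_3 ≅ Z.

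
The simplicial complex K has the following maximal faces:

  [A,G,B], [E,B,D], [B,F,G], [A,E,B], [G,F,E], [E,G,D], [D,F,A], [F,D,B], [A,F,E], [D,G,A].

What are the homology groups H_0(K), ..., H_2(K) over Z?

H_0 ≅ Z,  H_1 ≅ Z/2Z,  H_2 = 0.

Take the total order A < B < D < E < F < G on the vertex set. Then K (dimension 2) consists of the simplices:

  0-simplices (6): A, B, D, E, F, G
  1-simplices (15): AB, AD, AE, AF, AG, BD, BE, BF, BG, DE, DF, DG, EF, EG, FG
  2-simplices (10): ABE, ABG, ADF, ADG, AEF, BDE, BDF, BFG, DEG, EFG

so the chain groups are C_0 ≅ Z^6, C_1 ≅ Z^15, C_2 ≅ Z^10.

Boundary ∂_1: C_1 → C_0 sends each edge [p,q] (with p < q) to q − p. For instance
  ∂BG = G − B.
The resulting 6×15 matrix has rank 5, and its Smith normal form has invariant factors (1,1,1,1,1).

The boundary map ∂_2: C_2 → C_1 acts by ∂[p,q,r] = [q,r] − [p,r] + [p,q]. For instance
  ∂AEF = EF − AF + AE,
  ∂DEG = EG − DG + DE.
The 15×10 boundary matrix has rank 10 and Smith normal form diag(1,1,1,1,1,1,1,1,1,2).

From H_k ≅ ker(∂_k) / im(∂_{k+1}) we obtain:

  H_0: rank C_0 − rank ∂_1 = 6 − 5 = 1, and the invariant factors of ∂_1 are all 1, so H_0 = Z.
  H_1: rank ker ∂_1 − rank ∂_2 = (15 − 5) − 10 = 0, and ∂_2 has invariant factor 2 > 1, so H_1 = Z/2Z.
  H_2: rank ker ∂_2 − rank ∂_3 = (10 − 10) − 0 = 0, and there is no ∂_3, so H_2 = 0.

As a check, the Euler characteristic is 6 − 15 + 10 = 1, which agrees with 1 − 0 + 0 = 1.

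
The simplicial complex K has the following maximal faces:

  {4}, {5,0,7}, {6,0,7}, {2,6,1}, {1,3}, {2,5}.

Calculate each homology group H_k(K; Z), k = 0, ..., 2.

Take the total order 0 < 1 < 2 < 3 < 4 < 5 < 6 < 7 on the vertex set. Then K (dimension 2) consists of the simplices:

  0-simplices (8): [0], [1], [2], [3], [4], [5], [6], [7]
  1-simplices (10): [0,5], [0,6], [0,7], [1,2], [1,3], [1,6], [2,5], [2,6], [5,7], [6,7]
  2-simplices (3): [0,5,7], [0,6,7], [1,2,6]

Hence C_0 ≅ Z^8, C_1 ≅ Z^10, C_2 ≅ Z^3.

Boundary ∂_1: C_1 → C_0 sends each edge [p,q] (with p < q) to q − p. For instance
  ∂[0,7] = [7] − [0].
As a 8×10 matrix over Z this has rank 6, with invariant factors (1,1,1,1,1,1).

Boundary ∂_2: C_2 → C_1 maps a triangle to the signed sum of its edges. For instance
  ∂[0,6,7] = [6,7] − [0,7] + [0,6],
  ∂[0,5,7] = [5,7] − [0,7] + [0,5].
The 10×3 boundary matrix has rank 3 and Smith normal form diag(1,1,1).

Now H_k = ker ∂_k / im ∂_{k+1}, so:

  H_0: rank C_0 − rank ∂_1 = 8 − 6 = 2, and the invariant factors of ∂_1 are all 1, so H_0 ≅ Z^2.
  H_1: rank ker ∂_1 − rank ∂_2 = (10 − 6) − 3 = 1, and the invariant factors of ∂_2 are all 1, so H_1 ≅ Z.
  H_2: rank ker ∂_2 − rank ∂_3 = (3 − 3) − 0 = 0, and there is no ∂_3, so H_2 ≅ 0.

H_0 = Z^2,  H_1 = Z,  H_2 = 0.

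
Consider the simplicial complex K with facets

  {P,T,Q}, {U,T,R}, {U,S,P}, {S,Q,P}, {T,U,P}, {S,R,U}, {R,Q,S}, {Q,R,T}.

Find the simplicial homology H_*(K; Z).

H_0 ≅ Z,  H_1 = 0,  H_2 ≅ Z.

We work with the vertex ordering P < Q < R < S < T < U. The simplices of K, each written with vertices in increasing order, are:

  0-simplices (6): P, Q, R, S, T, U
  1-simplices (12): PQ, PS, PT, PU, QR, QS, QT, RS, RT, RU, SU, TU
  2-simplices (8): PQS, PQT, PSU, PTU, QRS, QRT, RSU, RTU

Hence C_0 ≅ Z^6, C_1 ≅ Z^12, C_2 ≅ Z^8.

Boundary ∂_1: C_1 → C_0 sends each edge [p,q] (with p < q) to q − p.
The resulting 6×12 matrix has rank 5, and its Smith normal form has invariant factors (1,1,1,1,1).

∂_2: C_2 → C_1 sends each 2-simplex [p,q,r] to [q,r] − [p,r] + [p,q]. For instance
  ∂PQT = QT − PT + PQ,
  ∂RSU = SU − RU + RS.
The resulting 12×8 matrix has rank 7, and its Smith normal form has invariant factors (1,1,1,1,1,1,1).

Now H_k = ker ∂_k / im ∂_{k+1}, so:

  H_0: rank C_0 − rank ∂_1 = 6 − 5 = 1, and the invariant factors of ∂_1 are all 1, so H_0 = Z.
  H_1: rank ker ∂_1 − rank ∂_2 = (12 − 5) − 7 = 0, and the invariant factors of ∂_2 are all 1, so H_1 = 0.
  H_2: rank ker ∂_2 − rank ∂_3 = (8 − 7) − 0 = 1, and there is no ∂_3, so H_2 = Z.

As a check, the Euler characteristic is 6 − 12 + 8 = 2, which agrees with 1 − 0 + 1 = 2.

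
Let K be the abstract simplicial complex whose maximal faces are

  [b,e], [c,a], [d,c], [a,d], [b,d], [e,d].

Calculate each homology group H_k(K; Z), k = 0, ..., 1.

K has 5 vertices, 6 edges.
rank ∂_0 = 0, rank ∂_1 = 4 ⇒ b_0 = 5 − 0 − 4 = 1; all invariant factors of ∂_1 are 1 so no torsion. So H_0 ≅ Z.
rank ∂_1 = 4, rank ∂_2 = 0 ⇒ b_1 = 6 − 4 − 0 = 2. So H_1 ≅ Z^2.

H_0 ≅ Z,  H_1 ≅ Z^2.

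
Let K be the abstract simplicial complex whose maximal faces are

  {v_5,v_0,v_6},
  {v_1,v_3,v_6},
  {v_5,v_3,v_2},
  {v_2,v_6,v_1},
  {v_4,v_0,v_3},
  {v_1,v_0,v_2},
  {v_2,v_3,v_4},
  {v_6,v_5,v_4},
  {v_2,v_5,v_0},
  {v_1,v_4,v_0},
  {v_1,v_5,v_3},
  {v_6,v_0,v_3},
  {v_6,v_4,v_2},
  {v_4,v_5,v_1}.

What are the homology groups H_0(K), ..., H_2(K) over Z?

We work with the vertex ordering v_0 < v_1 < v_2 < v_3 < v_4 < v_5 < v_6. The simplices of K, each written with vertices in increasing order, are:

  0-simplices (7): [v_0], [v_1], [v_2], [v_3], [v_4], [v_5], [v_6]
  1-simplices (21): (21 of them)
  2-simplices (14): (14 of them)

Hence C_0 ≅ Z^7, C_1 ≅ Z^21, C_2 ≅ Z^14.

The boundary map ∂_1: C_1 → C_0 sends each edge [p,q] (with p < q) to q − p.
This gives a 7×21 integer matrix of rank 6; reducing to Smith normal form yields diagonal entries (1,1,1,1,1,1).

The boundary map ∂_2: C_2 → C_1 acts by ∂[p,q,r] = [q,r] − [p,r] + [p,q]. For instance
  ∂[v_0,v_2,v_5] = [v_2,v_5] − [v_0,v_5] + [v_0,v_2],
  ∂[v_1,v_3,v_5] = [v_3,v_5] − [v_1,v_5] + [v_1,v_3].
This gives a 21×14 integer matrix of rank 13; reducing to Smith normal form yields diagonal entries (1,1,1,1,1,1,1,1,1,1,1,1,1).

Reading off H_k = ker ∂_k / im ∂_{k+1}:

  H_0: rank C_0 − rank ∂_1 = 7 − 6 = 1, and the invariant factors of ∂_1 are all 1, so H_0 ≅ Z.
  H_1: rank ker ∂_1 − rank ∂_2 = (21 − 6) − 13 = 2, and the invariant factors of ∂_2 are all 1, so H_1 ≅ Z^2.
  H_2: rank ker ∂_2 − rank ∂_3 = (14 − 13) − 0 = 1, and there is no ∂_3, so H_2 ≅ Z.

(K is a triangulation of the torus T^2.)

H_0 = Z,  H_1 = Z^2,  H_2 = Z.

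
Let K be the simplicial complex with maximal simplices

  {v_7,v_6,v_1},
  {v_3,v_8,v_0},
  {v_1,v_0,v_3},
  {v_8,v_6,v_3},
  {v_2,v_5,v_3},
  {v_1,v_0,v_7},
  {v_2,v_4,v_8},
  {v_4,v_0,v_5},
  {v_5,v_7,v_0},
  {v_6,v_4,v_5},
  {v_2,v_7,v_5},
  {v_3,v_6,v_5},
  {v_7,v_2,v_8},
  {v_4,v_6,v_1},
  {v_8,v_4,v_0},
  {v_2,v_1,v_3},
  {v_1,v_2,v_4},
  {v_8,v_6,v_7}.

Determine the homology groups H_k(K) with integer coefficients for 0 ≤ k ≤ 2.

H_0 ≅ Z,  H_1 ≅ Z^2,  H_2 ≅ Z.

Take the total order v_0 < v_1 < v_2 < v_3 < v_4 < v_5 < v_6 < v_7 < v_8 on the vertex set. Then K (dimension 2) consists of the simplices:

  0-simplices (9): [v_0], [v_1], [v_2], [v_3], [v_4], [v_5], [v_6], [v_7], [v_8]
  1-simplices (27): (27 of them)
  2-simplices (18): (18 of them)

Hence C_0 ≅ Z^9, C_1 ≅ Z^27, C_2 ≅ Z^18.

Boundary ∂_1: C_1 → C_0 is given by ∂[p,q] = [q] − [p].
The resulting 9×27 matrix has rank 8, and its Smith normal form has invariant factors (1,1,1,1,1,1,1,1).

Boundary ∂_2: C_2 → C_1 sends each 2-simplex [p,q,r] to [q,r] − [p,r] + [p,q]. For instance
  ∂[v_2,v_7,v_8] = [v_7,v_8] − [v_2,v_8] + [v_2,v_7],
  ∂[v_1,v_2,v_3] = [v_2,v_3] − [v_1,v_3] + [v_1,v_2].
As a 27×18 matrix over Z this has rank 17, with invariant factors (1,1,1,1,1,1,1,1,1,1,1,1,1,1,1,1,1).

Reading off H_k = ker ∂_k / im ∂_{k+1}:

  H_0: rank C_0 − rank ∂_1 = 9 − 8 = 1, and the invariant factors of ∂_1 are all 1, so H_0 ≅ Z.
  H_1: rank ker ∂_1 − rank ∂_2 = (27 − 8) − 17 = 2, and the invariant factors of ∂_2 are all 1, so H_1 ≅ Z^2.
  H_2: rank ker ∂_2 − rank ∂_3 = (18 − 17) − 0 = 1, and there is no ∂_3, so H_2 ≅ Z.

As a check, the Euler characteristic is 9 − 27 + 18 = 0, which agrees with 1 − 2 + 1 = 0.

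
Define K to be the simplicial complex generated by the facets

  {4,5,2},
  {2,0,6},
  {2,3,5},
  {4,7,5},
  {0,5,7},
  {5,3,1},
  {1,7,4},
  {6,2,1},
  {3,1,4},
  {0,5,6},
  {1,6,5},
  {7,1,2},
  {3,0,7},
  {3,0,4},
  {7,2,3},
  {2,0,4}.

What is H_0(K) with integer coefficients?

We work with the vertex ordering 0 < 1 < 2 < 3 < 4 < 5 < 6 < 7. The simplices of K, each written with vertices in increasing order, are:

  0-simplices (8): [0], [1], [2], [3], [4], [5], [6], [7]
  1-simplices (24): (24 of them)
  2-simplices (16): [0,2,4], [0,2,6], [0,3,4], [0,3,7], [0,5,6], [0,5,7], [1,2,6], [1,2,7], [1,3,4], [1,3,5], [1,4,7], [1,5,6], [2,3,5], [2,3,7], [2,4,5], [4,5,7]

giving chain groups C_0 ≅ Z^8, C_1 ≅ Z^24, C_2 ≅ Z^16.

Boundary ∂_1: C_1 → C_0 is given by ∂[p,q] = [q] − [p].
The 8×24 boundary matrix has rank 7 and Smith normal form diag(1,1,1,1,1,1,1).

Boundary ∂_2: C_2 → C_1 acts by ∂[p,q,r] = [q,r] − [p,r] + [p,q]. For instance
  ∂[0,5,6] = [5,6] − [0,6] + [0,5],
  ∂[1,5,6] = [5,6] − [1,6] + [1,5].
The 24×16 boundary matrix has rank 15 and Smith normal form diag(1,1,1,1,1,1,1,1,1,1,1,1,1,1,1).

From H_k ≅ ker(∂_k) / im(∂_{k+1}) we obtain:

  H_0: rank C_0 − rank ∂_1 = 8 − 7 = 1, and the invariant factors of ∂_1 are all 1, so H_0 ≅ Z.

H_0 = Z.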